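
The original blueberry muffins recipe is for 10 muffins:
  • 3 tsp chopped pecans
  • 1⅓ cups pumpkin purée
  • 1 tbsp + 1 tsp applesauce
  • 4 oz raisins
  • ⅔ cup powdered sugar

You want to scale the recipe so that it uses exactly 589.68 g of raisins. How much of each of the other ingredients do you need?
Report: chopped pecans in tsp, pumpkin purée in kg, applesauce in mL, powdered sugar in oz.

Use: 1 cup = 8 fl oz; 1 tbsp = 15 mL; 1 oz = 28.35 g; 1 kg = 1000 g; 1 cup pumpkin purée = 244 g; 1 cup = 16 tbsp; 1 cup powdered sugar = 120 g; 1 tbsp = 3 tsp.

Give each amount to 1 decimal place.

The original recipe has 113.4 g of raisins, so the scaling factor is 589.68 ÷ 113.4 = 26/5 = 5.2.
chopped pecans: 3 tsp × 26/5 = 15.6 tsp
pumpkin purée: 4/3 cup × 26/5 × 244 g/cup ÷ 1000 g/kg ≈ 1.7 kg
applesauce: (1 tbsp + 1 tsp = 4/3 tbsp) × 26/5 × 15 mL/tbsp = 104.0 mL
powdered sugar: 2/3 cup × 26/5 × 120 g/cup ÷ 28.35 g/oz ≈ 14.7 oz

chopped pecans: 15.6 tsp; pumpkin purée: 1.7 kg; applesauce: 104.0 mL; powdered sugar: 14.7 oz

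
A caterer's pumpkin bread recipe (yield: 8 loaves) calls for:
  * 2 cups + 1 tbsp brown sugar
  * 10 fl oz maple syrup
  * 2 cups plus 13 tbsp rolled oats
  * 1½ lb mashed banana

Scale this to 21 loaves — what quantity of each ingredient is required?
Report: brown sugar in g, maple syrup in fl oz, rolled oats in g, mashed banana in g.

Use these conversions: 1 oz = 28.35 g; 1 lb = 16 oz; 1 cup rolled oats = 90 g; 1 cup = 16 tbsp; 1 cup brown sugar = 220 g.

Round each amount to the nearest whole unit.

brown sugar: 1191 g; maple syrup: 26 fl oz; rolled oats: 664 g; mashed banana: 1786 g

Scaling factor: 21/8 = 2.625.
brown sugar: (2 cup + 1 tbsp = 2.0625 cup) × 21/8 × 220 g/cup ≈ 1191 g
maple syrup: 10 fl oz × 21/8 ≈ 26 fl oz
rolled oats: (2 cup + 13 tbsp = 2.8125 cup) × 21/8 × 90 g/cup ≈ 664 g
mashed banana: 1.5 lb × 21/8 × 16 oz/lb × 28.35 g/oz ≈ 1786 g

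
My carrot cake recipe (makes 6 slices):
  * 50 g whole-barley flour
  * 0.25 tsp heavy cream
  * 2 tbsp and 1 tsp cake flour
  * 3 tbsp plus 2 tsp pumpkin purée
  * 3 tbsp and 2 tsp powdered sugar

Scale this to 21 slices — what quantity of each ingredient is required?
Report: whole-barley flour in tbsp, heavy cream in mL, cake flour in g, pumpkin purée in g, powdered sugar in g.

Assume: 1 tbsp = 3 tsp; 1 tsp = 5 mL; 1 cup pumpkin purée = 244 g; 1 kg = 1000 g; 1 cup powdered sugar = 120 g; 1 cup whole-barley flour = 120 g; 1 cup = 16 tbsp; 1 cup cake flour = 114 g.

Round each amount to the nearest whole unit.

whole-barley flour: 23 tbsp; heavy cream: 4 mL; cake flour: 58 g; pumpkin purée: 196 g; powdered sugar: 96 g

Scaling factor: 21/6 = 7/2 = 3.5.
whole-barley flour: 50 g × 7/2 ÷ 120 g/cup × 16 tbsp/cup ≈ 23 tbsp
heavy cream: 0.25 tsp × 7/2 × 5 mL/tsp ≈ 4 mL
cake flour: (2 tbsp + 1 tsp = 7/3 tbsp) × 7/2 ÷ 16 tbsp/cup × 114 g/cup ≈ 58 g
pumpkin purée: (3 tbsp + 2 tsp = 11/3 tbsp) × 7/2 ÷ 16 tbsp/cup × 244 g/cup ≈ 196 g
powdered sugar: (3 tbsp + 2 tsp = 11/3 tbsp) × 7/2 ÷ 16 tbsp/cup × 120 g/cup ≈ 96 g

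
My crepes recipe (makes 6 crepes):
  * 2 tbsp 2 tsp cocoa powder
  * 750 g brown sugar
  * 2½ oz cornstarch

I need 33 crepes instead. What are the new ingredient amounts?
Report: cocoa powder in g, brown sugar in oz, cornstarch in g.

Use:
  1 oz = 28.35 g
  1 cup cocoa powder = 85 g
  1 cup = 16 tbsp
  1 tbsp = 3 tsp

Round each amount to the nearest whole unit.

Scaling factor: 33/6 = 11/2 = 5.5.
cocoa powder: (2 tbsp + 2 tsp = 8/3 tbsp) × 11/2 ÷ 16 tbsp/cup × 85 g/cup ≈ 78 g
brown sugar: 750 g × 11/2 ÷ 28.35 g/oz ≈ 146 oz
cornstarch: 2.5 oz × 11/2 × 28.35 g/oz ≈ 390 g

cocoa powder: 78 g; brown sugar: 146 oz; cornstarch: 390 g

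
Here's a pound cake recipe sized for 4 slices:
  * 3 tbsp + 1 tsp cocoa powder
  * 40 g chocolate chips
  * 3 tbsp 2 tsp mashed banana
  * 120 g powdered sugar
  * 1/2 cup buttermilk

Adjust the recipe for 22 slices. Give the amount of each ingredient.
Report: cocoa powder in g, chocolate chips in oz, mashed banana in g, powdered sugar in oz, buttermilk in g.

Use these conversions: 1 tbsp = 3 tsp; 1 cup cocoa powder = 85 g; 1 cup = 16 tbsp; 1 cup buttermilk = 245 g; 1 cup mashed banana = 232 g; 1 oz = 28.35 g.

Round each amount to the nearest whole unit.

Scaling factor: 22/4 = 11/2 = 5.5.
cocoa powder: (3 tbsp + 1 tsp = 10/3 tbsp) × 11/2 ÷ 16 tbsp/cup × 85 g/cup ≈ 97 g
chocolate chips: 40 g × 11/2 ÷ 28.35 g/oz ≈ 8 oz
mashed banana: (3 tbsp + 2 tsp = 11/3 tbsp) × 11/2 ÷ 16 tbsp/cup × 232 g/cup ≈ 292 g
powdered sugar: 120 g × 11/2 ÷ 28.35 g/oz ≈ 23 oz
buttermilk: 0.5 cup × 11/2 × 245 g/cup ≈ 674 g

cocoa powder: 97 g; chocolate chips: 8 oz; mashed banana: 292 g; powdered sugar: 23 oz; buttermilk: 674 g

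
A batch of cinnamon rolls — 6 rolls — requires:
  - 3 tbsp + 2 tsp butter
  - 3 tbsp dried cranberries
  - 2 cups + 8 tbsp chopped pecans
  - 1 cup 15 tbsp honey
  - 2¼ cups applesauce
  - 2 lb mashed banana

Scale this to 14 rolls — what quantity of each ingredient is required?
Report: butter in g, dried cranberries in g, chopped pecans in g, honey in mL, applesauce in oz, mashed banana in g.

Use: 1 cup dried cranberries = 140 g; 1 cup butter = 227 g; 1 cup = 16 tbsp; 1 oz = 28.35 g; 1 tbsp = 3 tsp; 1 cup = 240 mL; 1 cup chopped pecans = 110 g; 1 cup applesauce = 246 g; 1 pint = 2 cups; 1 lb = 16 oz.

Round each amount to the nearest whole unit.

Scaling factor: 14/6 = 7/3.
butter: (3 tbsp + 2 tsp = 11/3 tbsp) × 7/3 ÷ 16 tbsp/cup × 227 g/cup ≈ 121 g
dried cranberries: 3 tbsp × 7/3 ÷ 16 tbsp/cup × 140 g/cup ≈ 61 g
chopped pecans: (2 cup + 8 tbsp = 2.5 cup) × 7/3 × 110 g/cup ≈ 642 g
honey: (1 cup + 15 tbsp = 1.9375 cup) × 7/3 × 240 mL/cup = 1085 mL
applesauce: 2.25 cup × 7/3 × 246 g/cup ÷ 28.35 g/oz ≈ 46 oz
mashed banana: 2 lb × 7/3 × 16 oz/lb × 28.35 g/oz ≈ 2117 g

butter: 121 g; dried cranberries: 61 g; chopped pecans: 642 g; honey: 1085 mL; applesauce: 46 oz; mashed banana: 2117 g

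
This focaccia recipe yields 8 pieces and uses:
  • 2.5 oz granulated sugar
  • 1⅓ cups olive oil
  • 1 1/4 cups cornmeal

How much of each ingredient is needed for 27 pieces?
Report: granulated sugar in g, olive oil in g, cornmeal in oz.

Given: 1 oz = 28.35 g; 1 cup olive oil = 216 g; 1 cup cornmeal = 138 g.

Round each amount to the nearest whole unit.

granulated sugar: 239 g; olive oil: 972 g; cornmeal: 21 oz

Scaling factor: 27/8 = 3.375.
granulated sugar: 2.5 oz × 27/8 × 28.35 g/oz ≈ 239 g
olive oil: 4/3 cup × 27/8 × 216 g/cup = 972 g
cornmeal: 1.25 cup × 27/8 × 138 g/cup ÷ 28.35 g/oz ≈ 21 oz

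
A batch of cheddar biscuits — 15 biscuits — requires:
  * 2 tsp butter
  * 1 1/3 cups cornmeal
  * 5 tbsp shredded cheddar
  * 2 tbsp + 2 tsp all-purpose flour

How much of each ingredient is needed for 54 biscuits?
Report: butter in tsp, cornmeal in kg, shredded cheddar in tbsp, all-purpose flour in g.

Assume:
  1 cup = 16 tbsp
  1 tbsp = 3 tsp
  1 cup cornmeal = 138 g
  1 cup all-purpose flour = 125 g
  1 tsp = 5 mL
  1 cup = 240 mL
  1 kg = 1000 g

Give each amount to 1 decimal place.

butter: 7.2 tsp; cornmeal: 0.7 kg; shredded cheddar: 18.0 tbsp; all-purpose flour: 75.0 g

Scaling factor: 54/15 = 18/5 = 3.6.
butter: 2 tsp × 18/5 = 7.2 tsp
cornmeal: 4/3 cup × 18/5 × 138 g/cup ÷ 1000 g/kg ≈ 0.7 kg
shredded cheddar: 5 tbsp × 18/5 = 18.0 tbsp
all-purpose flour: (2 tbsp + 2 tsp = 8/3 tbsp) × 18/5 ÷ 16 tbsp/cup × 125 g/cup = 75.0 g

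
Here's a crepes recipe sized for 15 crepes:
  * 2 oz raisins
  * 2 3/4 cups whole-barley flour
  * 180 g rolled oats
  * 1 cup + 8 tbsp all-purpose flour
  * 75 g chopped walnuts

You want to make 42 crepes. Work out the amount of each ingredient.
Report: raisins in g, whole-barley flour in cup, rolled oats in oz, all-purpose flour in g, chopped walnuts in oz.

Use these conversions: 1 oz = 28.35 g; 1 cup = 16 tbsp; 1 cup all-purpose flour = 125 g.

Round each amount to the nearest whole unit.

Scaling factor: 42/15 = 14/5 = 2.8.
raisins: 2 oz × 14/5 × 28.35 g/oz ≈ 159 g
whole-barley flour: 2.75 cup × 14/5 ≈ 8 cup
rolled oats: 180 g × 14/5 ÷ 28.35 g/oz ≈ 18 oz
all-purpose flour: (1 cup + 8 tbsp = 1.5 cup) × 14/5 × 125 g/cup = 525 g
chopped walnuts: 75 g × 14/5 ÷ 28.35 g/oz ≈ 7 oz

raisins: 159 g; whole-barley flour: 8 cup; rolled oats: 18 oz; all-purpose flour: 525 g; chopped walnuts: 7 oz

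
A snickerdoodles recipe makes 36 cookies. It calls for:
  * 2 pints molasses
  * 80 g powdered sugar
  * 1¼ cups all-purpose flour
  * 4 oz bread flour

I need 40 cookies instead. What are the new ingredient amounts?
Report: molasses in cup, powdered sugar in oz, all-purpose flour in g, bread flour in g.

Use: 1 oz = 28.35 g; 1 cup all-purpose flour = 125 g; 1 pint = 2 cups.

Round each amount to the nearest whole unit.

Scaling factor: 40/36 = 10/9.
molasses: 2 pint × 10/9 × 2 cup/pint ≈ 4 cup
powdered sugar: 80 g × 10/9 ÷ 28.35 g/oz ≈ 3 oz
all-purpose flour: 1.25 cup × 10/9 × 125 g/cup ≈ 174 g
bread flour: 4 oz × 10/9 × 28.35 g/oz = 126 g

molasses: 4 cup; powdered sugar: 3 oz; all-purpose flour: 174 g; bread flour: 126 g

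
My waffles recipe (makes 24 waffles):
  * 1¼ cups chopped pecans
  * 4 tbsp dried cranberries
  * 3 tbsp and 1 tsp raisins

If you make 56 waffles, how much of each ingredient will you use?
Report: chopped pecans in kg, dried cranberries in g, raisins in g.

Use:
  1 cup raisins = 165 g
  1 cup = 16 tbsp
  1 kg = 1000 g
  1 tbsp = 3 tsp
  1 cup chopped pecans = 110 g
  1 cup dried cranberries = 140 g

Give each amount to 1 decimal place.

chopped pecans: 0.3 kg; dried cranberries: 81.7 g; raisins: 80.2 g

Scaling factor: 56/24 = 7/3.
chopped pecans: 1.25 cup × 7/3 × 110 g/cup ÷ 1000 g/kg ≈ 0.3 kg
dried cranberries: 4 tbsp × 7/3 ÷ 16 tbsp/cup × 140 g/cup ≈ 81.7 g
raisins: (3 tbsp + 1 tsp = 10/3 tbsp) × 7/3 ÷ 16 tbsp/cup × 165 g/cup ≈ 80.2 g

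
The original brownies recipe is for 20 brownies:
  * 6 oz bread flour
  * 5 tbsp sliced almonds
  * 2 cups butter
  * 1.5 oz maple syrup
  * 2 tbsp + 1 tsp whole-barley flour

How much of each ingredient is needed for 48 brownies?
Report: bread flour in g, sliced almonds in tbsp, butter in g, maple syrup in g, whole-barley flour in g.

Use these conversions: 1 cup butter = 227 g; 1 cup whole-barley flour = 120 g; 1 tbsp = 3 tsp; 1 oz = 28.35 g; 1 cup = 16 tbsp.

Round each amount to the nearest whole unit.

bread flour: 408 g; sliced almonds: 12 tbsp; butter: 1090 g; maple syrup: 102 g; whole-barley flour: 42 g

Scaling factor: 48/20 = 12/5 = 2.4.
bread flour: 6 oz × 12/5 × 28.35 g/oz ≈ 408 g
sliced almonds: 5 tbsp × 12/5 = 12 tbsp
butter: 2 cup × 12/5 × 227 g/cup ≈ 1090 g
maple syrup: 1.5 oz × 12/5 × 28.35 g/oz ≈ 102 g
whole-barley flour: (2 tbsp + 1 tsp = 7/3 tbsp) × 12/5 ÷ 16 tbsp/cup × 120 g/cup = 42 g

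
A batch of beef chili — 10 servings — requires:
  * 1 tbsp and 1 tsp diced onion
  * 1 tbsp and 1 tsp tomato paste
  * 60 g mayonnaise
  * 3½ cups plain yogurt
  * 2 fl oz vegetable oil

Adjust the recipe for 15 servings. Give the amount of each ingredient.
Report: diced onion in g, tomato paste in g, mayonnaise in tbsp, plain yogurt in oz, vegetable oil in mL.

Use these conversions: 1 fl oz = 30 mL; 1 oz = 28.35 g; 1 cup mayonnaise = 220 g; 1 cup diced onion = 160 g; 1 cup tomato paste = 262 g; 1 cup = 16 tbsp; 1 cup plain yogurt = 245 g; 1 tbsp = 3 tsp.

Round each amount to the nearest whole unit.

diced onion: 20 g; tomato paste: 33 g; mayonnaise: 7 tbsp; plain yogurt: 45 oz; vegetable oil: 90 mL

Scaling factor: 15/10 = 3/2 = 1.5.
diced onion: (1 tbsp + 1 tsp = 4/3 tbsp) × 3/2 ÷ 16 tbsp/cup × 160 g/cup = 20 g
tomato paste: (1 tbsp + 1 tsp = 4/3 tbsp) × 3/2 ÷ 16 tbsp/cup × 262 g/cup ≈ 33 g
mayonnaise: 60 g × 3/2 ÷ 220 g/cup × 16 tbsp/cup ≈ 7 tbsp
plain yogurt: 3.5 cup × 3/2 × 245 g/cup ÷ 28.35 g/oz ≈ 45 oz
vegetable oil: 2 fl oz × 3/2 × 30 mL/fl oz = 90 mL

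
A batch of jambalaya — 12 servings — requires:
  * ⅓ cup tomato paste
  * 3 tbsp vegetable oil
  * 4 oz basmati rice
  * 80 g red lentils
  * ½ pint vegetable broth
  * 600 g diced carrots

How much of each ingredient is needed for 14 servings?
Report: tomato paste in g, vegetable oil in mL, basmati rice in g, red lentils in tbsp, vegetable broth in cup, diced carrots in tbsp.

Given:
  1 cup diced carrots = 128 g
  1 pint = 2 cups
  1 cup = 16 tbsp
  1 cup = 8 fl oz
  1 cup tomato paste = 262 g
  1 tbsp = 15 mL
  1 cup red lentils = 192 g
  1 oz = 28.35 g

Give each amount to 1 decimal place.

Scaling factor: 14/12 = 7/6.
tomato paste: 1/3 cup × 7/6 × 262 g/cup ≈ 101.9 g
vegetable oil: 3 tbsp × 7/6 × 15 mL/tbsp = 52.5 mL
basmati rice: 4 oz × 7/6 × 28.35 g/oz = 132.3 g
red lentils: 80 g × 7/6 ÷ 192 g/cup × 16 tbsp/cup ≈ 7.8 tbsp
vegetable broth: 0.5 pint × 7/6 × 2 cup/pint ≈ 1.2 cup
diced carrots: 600 g × 7/6 ÷ 128 g/cup × 16 tbsp/cup = 87.5 tbsp

tomato paste: 101.9 g; vegetable oil: 52.5 mL; basmati rice: 132.3 g; red lentils: 7.8 tbsp; vegetable broth: 1.2 cup; diced carrots: 87.5 tbsp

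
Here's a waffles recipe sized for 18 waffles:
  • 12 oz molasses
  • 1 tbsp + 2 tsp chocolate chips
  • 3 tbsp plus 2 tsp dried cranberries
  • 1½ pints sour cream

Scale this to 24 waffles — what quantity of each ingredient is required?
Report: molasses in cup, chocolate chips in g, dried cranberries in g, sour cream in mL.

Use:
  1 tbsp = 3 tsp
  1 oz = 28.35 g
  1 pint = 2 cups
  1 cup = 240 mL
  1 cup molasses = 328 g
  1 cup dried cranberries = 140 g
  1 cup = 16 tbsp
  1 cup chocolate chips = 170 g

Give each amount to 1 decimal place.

Scaling factor: 24/18 = 4/3.
molasses: 12 oz × 4/3 × 28.35 g/oz ÷ 328 g/cup ≈ 1.4 cup
chocolate chips: (1 tbsp + 2 tsp = 5/3 tbsp) × 4/3 ÷ 16 tbsp/cup × 170 g/cup ≈ 23.6 g
dried cranberries: (3 tbsp + 2 tsp = 11/3 tbsp) × 4/3 ÷ 16 tbsp/cup × 140 g/cup ≈ 42.8 g
sour cream: 1.5 pint × 4/3 × 2 cup/pint × 240 mL/cup = 960.0 mL

molasses: 1.4 cup; chocolate chips: 23.6 g; dried cranberries: 42.8 g; sour cream: 960.0 mL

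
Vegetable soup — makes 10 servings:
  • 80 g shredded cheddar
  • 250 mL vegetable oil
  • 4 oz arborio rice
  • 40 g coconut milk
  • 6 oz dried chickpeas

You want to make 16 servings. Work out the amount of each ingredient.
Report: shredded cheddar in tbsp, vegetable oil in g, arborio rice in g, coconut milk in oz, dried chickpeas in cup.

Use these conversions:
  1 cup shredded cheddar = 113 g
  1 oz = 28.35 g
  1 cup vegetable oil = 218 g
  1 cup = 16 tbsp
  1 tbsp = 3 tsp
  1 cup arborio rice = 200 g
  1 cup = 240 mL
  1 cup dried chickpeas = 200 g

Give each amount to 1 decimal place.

shredded cheddar: 18.1 tbsp; vegetable oil: 363.3 g; arborio rice: 181.4 g; coconut milk: 2.3 oz; dried chickpeas: 1.4 cup

Scaling factor: 16/10 = 8/5 = 1.6.
shredded cheddar: 80 g × 8/5 ÷ 113 g/cup × 16 tbsp/cup ≈ 18.1 tbsp
vegetable oil: 250 mL × 8/5 ÷ 240 mL/cup × 218 g/cup ≈ 363.3 g
arborio rice: 4 oz × 8/5 × 28.35 g/oz ≈ 181.4 g
coconut milk: 40 g × 8/5 ÷ 28.35 g/oz ≈ 2.3 oz
dried chickpeas: 6 oz × 8/5 × 28.35 g/oz ÷ 200 g/cup ≈ 1.4 cup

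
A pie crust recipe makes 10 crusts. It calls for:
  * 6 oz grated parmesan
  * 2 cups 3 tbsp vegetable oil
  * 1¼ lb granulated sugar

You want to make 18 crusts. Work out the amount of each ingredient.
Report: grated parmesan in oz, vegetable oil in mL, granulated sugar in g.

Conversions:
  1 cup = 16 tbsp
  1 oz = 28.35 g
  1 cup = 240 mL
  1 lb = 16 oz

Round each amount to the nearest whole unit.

grated parmesan: 11 oz; vegetable oil: 945 mL; granulated sugar: 1021 g

Scaling factor: 18/10 = 9/5 = 1.8.
grated parmesan: 6 oz × 9/5 ≈ 11 oz
vegetable oil: (2 cup + 3 tbsp = 2.1875 cup) × 9/5 × 240 mL/cup = 945 mL
granulated sugar: 1.25 lb × 9/5 × 16 oz/lb × 28.35 g/oz ≈ 1021 g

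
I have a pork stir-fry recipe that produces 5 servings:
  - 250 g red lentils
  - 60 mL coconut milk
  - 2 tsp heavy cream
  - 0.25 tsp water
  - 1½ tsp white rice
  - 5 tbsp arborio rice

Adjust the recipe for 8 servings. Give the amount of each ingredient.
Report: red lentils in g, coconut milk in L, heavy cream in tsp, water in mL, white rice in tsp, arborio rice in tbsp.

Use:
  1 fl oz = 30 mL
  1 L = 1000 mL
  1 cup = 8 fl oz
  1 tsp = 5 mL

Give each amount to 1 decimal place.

Scaling factor: 8/5 = 1.6.
red lentils: 250 g × 8/5 = 400.0 g
coconut milk: 60 mL × 8/5 ÷ 1000 mL/L ≈ 0.1 L
heavy cream: 2 tsp × 8/5 = 3.2 tsp
water: 0.25 tsp × 8/5 × 5 mL/tsp = 2.0 mL
white rice: 1.5 tsp × 8/5 = 2.4 tsp
arborio rice: 5 tbsp × 8/5 = 8.0 tbsp

red lentils: 400.0 g; coconut milk: 0.1 L; heavy cream: 3.2 tsp; water: 2.0 mL; white rice: 2.4 tsp; arborio rice: 8.0 tbsp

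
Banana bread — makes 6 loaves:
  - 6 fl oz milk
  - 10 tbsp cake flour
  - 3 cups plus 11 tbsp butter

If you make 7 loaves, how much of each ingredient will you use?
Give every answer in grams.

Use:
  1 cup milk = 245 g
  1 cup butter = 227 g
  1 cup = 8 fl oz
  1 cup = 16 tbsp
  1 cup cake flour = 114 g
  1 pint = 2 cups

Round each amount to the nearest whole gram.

milk: 214 g; cake flour: 83 g; butter: 977 g

Scaling factor: 7/6.
milk: 6 fl oz × 7/6 ÷ 8 fl oz/cup × 245 g/cup ≈ 214 g
cake flour: 10 tbsp × 7/6 ÷ 16 tbsp/cup × 114 g/cup ≈ 83 g
butter: (3 cup + 11 tbsp = 3.6875 cup) × 7/6 × 227 g/cup ≈ 977 g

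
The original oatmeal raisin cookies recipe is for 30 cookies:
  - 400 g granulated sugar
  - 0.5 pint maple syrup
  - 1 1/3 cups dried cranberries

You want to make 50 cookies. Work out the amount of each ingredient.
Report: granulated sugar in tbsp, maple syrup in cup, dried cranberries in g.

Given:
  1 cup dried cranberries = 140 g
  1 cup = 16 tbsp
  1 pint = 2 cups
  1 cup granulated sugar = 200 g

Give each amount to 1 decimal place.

Scaling factor: 50/30 = 5/3.
granulated sugar: 400 g × 5/3 ÷ 200 g/cup × 16 tbsp/cup ≈ 53.3 tbsp
maple syrup: 0.5 pint × 5/3 × 2 cup/pint ≈ 1.7 cup
dried cranberries: 4/3 cup × 5/3 × 140 g/cup ≈ 311.1 g

granulated sugar: 53.3 tbsp; maple syrup: 1.7 cup; dried cranberries: 311.1 g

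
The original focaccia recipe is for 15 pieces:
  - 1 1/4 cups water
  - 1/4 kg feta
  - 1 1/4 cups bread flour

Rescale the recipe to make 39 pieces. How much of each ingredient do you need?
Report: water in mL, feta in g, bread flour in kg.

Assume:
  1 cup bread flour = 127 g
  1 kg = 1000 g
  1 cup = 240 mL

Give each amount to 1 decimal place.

Scaling factor: 39/15 = 13/5 = 2.6.
water: 1.25 cup × 13/5 × 240 mL/cup = 780.0 mL
feta: 0.25 kg × 13/5 × 1000 g/kg = 650.0 g
bread flour: 1.25 cup × 13/5 × 127 g/cup ÷ 1000 g/kg ≈ 0.4 kg

water: 780.0 mL; feta: 650.0 g; bread flour: 0.4 kg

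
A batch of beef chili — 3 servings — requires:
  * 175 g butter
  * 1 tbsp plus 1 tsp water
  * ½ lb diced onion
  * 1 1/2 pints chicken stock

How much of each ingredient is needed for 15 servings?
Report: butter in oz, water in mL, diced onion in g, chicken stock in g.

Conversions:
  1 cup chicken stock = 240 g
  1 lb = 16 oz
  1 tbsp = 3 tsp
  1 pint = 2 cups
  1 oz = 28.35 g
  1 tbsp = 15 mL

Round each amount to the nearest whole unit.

Scaling factor: 15/3 = 5.
butter: 175 g × 5 ÷ 28.35 g/oz ≈ 31 oz
water: (1 tbsp + 1 tsp = 4/3 tbsp) × 5 × 15 mL/tbsp = 100 mL
diced onion: 0.5 lb × 5 × 16 oz/lb × 28.35 g/oz = 1134 g
chicken stock: 1.5 pint × 5 × 2 cup/pint × 240 g/cup = 3600 g

butter: 31 oz; water: 100 mL; diced onion: 1134 g; chicken stock: 3600 g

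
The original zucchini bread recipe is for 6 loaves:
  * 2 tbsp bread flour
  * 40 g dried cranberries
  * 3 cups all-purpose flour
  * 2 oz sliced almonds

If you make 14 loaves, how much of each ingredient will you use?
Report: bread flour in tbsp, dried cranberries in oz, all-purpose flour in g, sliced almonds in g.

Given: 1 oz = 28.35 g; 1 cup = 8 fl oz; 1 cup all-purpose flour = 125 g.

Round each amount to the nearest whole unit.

bread flour: 5 tbsp; dried cranberries: 3 oz; all-purpose flour: 875 g; sliced almonds: 132 g

Scaling factor: 14/6 = 7/3.
bread flour: 2 tbsp × 7/3 ≈ 5 tbsp
dried cranberries: 40 g × 7/3 ÷ 28.35 g/oz ≈ 3 oz
all-purpose flour: 3 cup × 7/3 × 125 g/cup = 875 g
sliced almonds: 2 oz × 7/3 × 28.35 g/oz ≈ 132 g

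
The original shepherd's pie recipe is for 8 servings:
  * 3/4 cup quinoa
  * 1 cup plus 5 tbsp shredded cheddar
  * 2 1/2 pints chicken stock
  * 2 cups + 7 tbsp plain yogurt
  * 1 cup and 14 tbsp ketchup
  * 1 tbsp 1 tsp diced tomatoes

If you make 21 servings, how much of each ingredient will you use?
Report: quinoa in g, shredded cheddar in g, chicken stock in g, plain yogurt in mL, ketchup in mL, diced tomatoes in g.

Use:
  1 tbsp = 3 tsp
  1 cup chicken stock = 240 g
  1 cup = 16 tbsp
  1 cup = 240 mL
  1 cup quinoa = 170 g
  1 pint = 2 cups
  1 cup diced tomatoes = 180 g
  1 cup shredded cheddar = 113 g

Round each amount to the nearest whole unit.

quinoa: 335 g; shredded cheddar: 389 g; chicken stock: 3150 g; plain yogurt: 1536 mL; ketchup: 1181 mL; diced tomatoes: 39 g

Scaling factor: 21/8 = 2.625.
quinoa: 0.75 cup × 21/8 × 170 g/cup ≈ 335 g
shredded cheddar: (1 cup + 5 tbsp = 1.3125 cup) × 21/8 × 113 g/cup ≈ 389 g
chicken stock: 2.5 pint × 21/8 × 2 cup/pint × 240 g/cup = 3150 g
plain yogurt: (2 cup + 7 tbsp = 2.4375 cup) × 21/8 × 240 mL/cup ≈ 1536 mL
ketchup: (1 cup + 14 tbsp = 1.875 cup) × 21/8 × 240 mL/cup ≈ 1181 mL
diced tomatoes: (1 tbsp + 1 tsp = 4/3 tbsp) × 21/8 ÷ 16 tbsp/cup × 180 g/cup ≈ 39 g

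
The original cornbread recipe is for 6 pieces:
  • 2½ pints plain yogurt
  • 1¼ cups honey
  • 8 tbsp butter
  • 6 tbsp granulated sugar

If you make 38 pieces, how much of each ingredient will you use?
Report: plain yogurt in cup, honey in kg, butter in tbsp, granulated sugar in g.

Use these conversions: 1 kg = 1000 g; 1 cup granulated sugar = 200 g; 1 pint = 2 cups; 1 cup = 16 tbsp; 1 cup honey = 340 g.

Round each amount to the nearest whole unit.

Scaling factor: 38/6 = 19/3.
plain yogurt: 2.5 pint × 19/3 × 2 cup/pint ≈ 32 cup
honey: 1.25 cup × 19/3 × 340 g/cup ÷ 1000 g/kg ≈ 3 kg
butter: 8 tbsp × 19/3 ≈ 51 tbsp
granulated sugar: 6 tbsp × 19/3 ÷ 16 tbsp/cup × 200 g/cup = 475 g

plain yogurt: 32 cup; honey: 3 kg; butter: 51 tbsp; granulated sugar: 475 g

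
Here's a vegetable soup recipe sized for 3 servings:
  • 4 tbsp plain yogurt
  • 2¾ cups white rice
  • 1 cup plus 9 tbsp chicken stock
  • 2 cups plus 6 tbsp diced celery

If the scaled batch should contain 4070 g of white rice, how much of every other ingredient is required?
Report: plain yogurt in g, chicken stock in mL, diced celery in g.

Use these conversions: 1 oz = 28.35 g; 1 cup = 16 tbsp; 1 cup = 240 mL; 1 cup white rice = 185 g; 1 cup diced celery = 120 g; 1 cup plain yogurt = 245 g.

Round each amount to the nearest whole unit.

plain yogurt: 490 g; chicken stock: 3000 mL; diced celery: 2280 g

The original recipe has 508.75 g of white rice, so the scaling factor is 4070 ÷ 508.75 = 8.
plain yogurt: 4 tbsp × 8 ÷ 16 tbsp/cup × 245 g/cup = 490 g
chicken stock: (1 cup + 9 tbsp = 1.5625 cup) × 8 × 240 mL/cup = 3000 mL
diced celery: (2 cup + 6 tbsp = 2.375 cup) × 8 × 120 g/cup = 2280 g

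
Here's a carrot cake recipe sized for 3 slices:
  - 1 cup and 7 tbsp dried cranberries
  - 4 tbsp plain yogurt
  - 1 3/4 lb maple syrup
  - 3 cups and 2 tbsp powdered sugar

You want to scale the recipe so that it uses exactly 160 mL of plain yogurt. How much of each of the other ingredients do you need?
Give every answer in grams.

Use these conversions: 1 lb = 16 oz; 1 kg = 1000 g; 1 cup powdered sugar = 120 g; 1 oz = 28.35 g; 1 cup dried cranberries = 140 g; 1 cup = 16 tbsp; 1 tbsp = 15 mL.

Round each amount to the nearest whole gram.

dried cranberries: 537 g; maple syrup: 2117 g; powdered sugar: 1000 g

The original recipe has 60 mL of plain yogurt, so the scaling factor is 160 ÷ 60 = 8/3.
dried cranberries: (1 cup + 7 tbsp = 1.4375 cup) × 8/3 × 140 g/cup ≈ 537 g
maple syrup: 1.75 lb × 8/3 × 16 oz/lb × 28.35 g/oz ≈ 2117 g
powdered sugar: (3 cup + 2 tbsp = 3.125 cup) × 8/3 × 120 g/cup = 1000 g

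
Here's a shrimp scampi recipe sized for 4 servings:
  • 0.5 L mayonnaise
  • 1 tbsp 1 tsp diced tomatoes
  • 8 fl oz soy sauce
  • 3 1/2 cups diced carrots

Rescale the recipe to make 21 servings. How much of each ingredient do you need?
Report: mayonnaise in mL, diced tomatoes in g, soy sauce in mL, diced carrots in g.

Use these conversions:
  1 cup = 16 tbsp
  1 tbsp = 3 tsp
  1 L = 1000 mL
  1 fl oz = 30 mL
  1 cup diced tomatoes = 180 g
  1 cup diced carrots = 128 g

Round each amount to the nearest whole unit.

Scaling factor: 21/4 = 5.25.
mayonnaise: 0.5 L × 21/4 × 1000 mL/L = 2625 mL
diced tomatoes: (1 tbsp + 1 tsp = 4/3 tbsp) × 21/4 ÷ 16 tbsp/cup × 180 g/cup ≈ 79 g
soy sauce: 8 fl oz × 21/4 × 30 mL/fl oz = 1260 mL
diced carrots: 3.5 cup × 21/4 × 128 g/cup = 2352 g

mayonnaise: 2625 mL; diced tomatoes: 79 g; soy sauce: 1260 mL; diced carrots: 2352 g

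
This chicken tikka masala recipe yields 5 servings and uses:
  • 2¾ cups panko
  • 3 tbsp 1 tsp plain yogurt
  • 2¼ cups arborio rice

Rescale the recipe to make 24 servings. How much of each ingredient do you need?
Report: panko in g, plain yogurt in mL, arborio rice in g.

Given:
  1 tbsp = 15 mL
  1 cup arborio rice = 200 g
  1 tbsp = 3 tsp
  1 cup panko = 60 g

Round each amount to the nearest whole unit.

panko: 792 g; plain yogurt: 240 mL; arborio rice: 2160 g

Scaling factor: 24/5 = 4.8.
panko: 2.75 cup × 24/5 × 60 g/cup = 792 g
plain yogurt: (3 tbsp + 1 tsp = 10/3 tbsp) × 24/5 × 15 mL/tbsp = 240 mL
arborio rice: 2.25 cup × 24/5 × 200 g/cup = 2160 g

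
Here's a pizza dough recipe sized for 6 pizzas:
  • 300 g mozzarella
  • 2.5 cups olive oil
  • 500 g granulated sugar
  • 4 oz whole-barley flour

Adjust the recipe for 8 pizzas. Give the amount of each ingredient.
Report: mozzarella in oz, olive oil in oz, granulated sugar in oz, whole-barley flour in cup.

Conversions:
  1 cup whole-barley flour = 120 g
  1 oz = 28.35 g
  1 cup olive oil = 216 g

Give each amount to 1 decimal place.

mozzarella: 14.1 oz; olive oil: 25.4 oz; granulated sugar: 23.5 oz; whole-barley flour: 1.3 cup

Scaling factor: 8/6 = 4/3.
mozzarella: 300 g × 4/3 ÷ 28.35 g/oz ≈ 14.1 oz
olive oil: 2.5 cup × 4/3 × 216 g/cup ÷ 28.35 g/oz ≈ 25.4 oz
granulated sugar: 500 g × 4/3 ÷ 28.35 g/oz ≈ 23.5 oz
whole-barley flour: 4 oz × 4/3 × 28.35 g/oz ÷ 120 g/cup ≈ 1.3 cup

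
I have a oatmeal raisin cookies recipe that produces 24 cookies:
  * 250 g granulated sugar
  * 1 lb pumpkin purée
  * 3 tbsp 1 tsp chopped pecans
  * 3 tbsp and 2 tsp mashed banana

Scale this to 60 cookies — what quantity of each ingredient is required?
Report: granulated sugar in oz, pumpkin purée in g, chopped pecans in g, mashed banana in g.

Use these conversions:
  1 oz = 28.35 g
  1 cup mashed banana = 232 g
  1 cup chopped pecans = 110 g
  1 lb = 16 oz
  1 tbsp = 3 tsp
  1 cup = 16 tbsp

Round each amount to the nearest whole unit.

Scaling factor: 60/24 = 5/2 = 2.5.
granulated sugar: 250 g × 5/2 ÷ 28.35 g/oz ≈ 22 oz
pumpkin purée: 1 lb × 5/2 × 16 oz/lb × 28.35 g/oz = 1134 g
chopped pecans: (3 tbsp + 1 tsp = 10/3 tbsp) × 5/2 ÷ 16 tbsp/cup × 110 g/cup ≈ 57 g
mashed banana: (3 tbsp + 2 tsp = 11/3 tbsp) × 5/2 ÷ 16 tbsp/cup × 232 g/cup ≈ 133 g

granulated sugar: 22 oz; pumpkin purée: 1134 g; chopped pecans: 57 g; mashed banana: 133 g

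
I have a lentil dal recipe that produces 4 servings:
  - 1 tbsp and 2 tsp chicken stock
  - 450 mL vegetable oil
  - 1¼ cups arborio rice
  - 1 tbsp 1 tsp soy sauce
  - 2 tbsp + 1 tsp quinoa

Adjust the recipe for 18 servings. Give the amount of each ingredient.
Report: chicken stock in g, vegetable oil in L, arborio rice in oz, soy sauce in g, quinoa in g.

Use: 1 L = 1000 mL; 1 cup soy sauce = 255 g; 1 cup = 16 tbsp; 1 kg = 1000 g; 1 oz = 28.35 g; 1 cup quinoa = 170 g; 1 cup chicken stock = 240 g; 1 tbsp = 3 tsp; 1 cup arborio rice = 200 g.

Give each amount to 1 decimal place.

chicken stock: 112.5 g; vegetable oil: 2.0 L; arborio rice: 39.7 oz; soy sauce: 95.6 g; quinoa: 111.6 g

Scaling factor: 18/4 = 9/2 = 4.5.
chicken stock: (1 tbsp + 2 tsp = 5/3 tbsp) × 9/2 ÷ 16 tbsp/cup × 240 g/cup = 112.5 g
vegetable oil: 450 mL × 9/2 ÷ 1000 mL/L ≈ 2.0 L
arborio rice: 1.25 cup × 9/2 × 200 g/cup ÷ 28.35 g/oz ≈ 39.7 oz
soy sauce: (1 tbsp + 1 tsp = 4/3 tbsp) × 9/2 ÷ 16 tbsp/cup × 255 g/cup ≈ 95.6 g
quinoa: (2 tbsp + 1 tsp = 7/3 tbsp) × 9/2 ÷ 16 tbsp/cup × 170 g/cup ≈ 111.6 g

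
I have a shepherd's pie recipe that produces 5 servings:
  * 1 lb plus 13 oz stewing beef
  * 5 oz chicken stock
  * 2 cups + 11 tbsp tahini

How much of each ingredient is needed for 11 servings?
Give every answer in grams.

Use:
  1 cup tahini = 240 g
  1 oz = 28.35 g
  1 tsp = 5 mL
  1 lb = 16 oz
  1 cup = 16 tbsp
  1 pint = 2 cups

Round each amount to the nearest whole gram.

stewing beef: 1809 g; chicken stock: 312 g; tahini: 1419 g

Scaling factor: 11/5 = 2.2.
stewing beef: (1 lb + 13 oz = 1.8125 lb) × 11/5 × 16 oz/lb × 28.35 g/oz ≈ 1809 g
chicken stock: 5 oz × 11/5 × 28.35 g/oz ≈ 312 g
tahini: (2 cup + 11 tbsp = 2.6875 cup) × 11/5 × 240 g/cup = 1419 g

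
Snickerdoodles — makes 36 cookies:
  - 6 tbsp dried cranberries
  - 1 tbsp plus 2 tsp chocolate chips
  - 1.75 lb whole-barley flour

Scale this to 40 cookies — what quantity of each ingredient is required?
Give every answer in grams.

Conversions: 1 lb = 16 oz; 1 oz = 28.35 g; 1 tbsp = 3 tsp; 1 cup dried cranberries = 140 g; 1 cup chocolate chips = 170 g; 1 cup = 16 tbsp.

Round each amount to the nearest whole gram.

Scaling factor: 40/36 = 10/9.
dried cranberries: 6 tbsp × 10/9 ÷ 16 tbsp/cup × 140 g/cup ≈ 58 g
chocolate chips: (1 tbsp + 2 tsp = 5/3 tbsp) × 10/9 ÷ 16 tbsp/cup × 170 g/cup ≈ 20 g
whole-barley flour: 1.75 lb × 10/9 × 16 oz/lb × 28.35 g/oz = 882 g

dried cranberries: 58 g; chocolate chips: 20 g; whole-barley flour: 882 g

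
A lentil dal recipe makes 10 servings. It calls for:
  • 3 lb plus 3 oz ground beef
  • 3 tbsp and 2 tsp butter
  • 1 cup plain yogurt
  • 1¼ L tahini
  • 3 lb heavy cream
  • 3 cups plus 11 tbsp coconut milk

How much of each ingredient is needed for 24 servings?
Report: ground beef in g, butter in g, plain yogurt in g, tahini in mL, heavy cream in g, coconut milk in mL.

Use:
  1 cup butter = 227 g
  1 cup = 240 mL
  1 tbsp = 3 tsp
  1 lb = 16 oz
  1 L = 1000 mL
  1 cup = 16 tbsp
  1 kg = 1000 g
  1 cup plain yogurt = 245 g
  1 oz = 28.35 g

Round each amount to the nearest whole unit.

ground beef: 3470 g; butter: 125 g; plain yogurt: 588 g; tahini: 3000 mL; heavy cream: 3266 g; coconut milk: 2124 mL

Scaling factor: 24/10 = 12/5 = 2.4.
ground beef: (3 lb + 3 oz = 3.1875 lb) × 12/5 × 16 oz/lb × 28.35 g/oz ≈ 3470 g
butter: (3 tbsp + 2 tsp = 11/3 tbsp) × 12/5 ÷ 16 tbsp/cup × 227 g/cup ≈ 125 g
plain yogurt: 1 cup × 12/5 × 245 g/cup = 588 g
tahini: 1.25 L × 12/5 × 1000 mL/L = 3000 mL
heavy cream: 3 lb × 12/5 × 16 oz/lb × 28.35 g/oz ≈ 3266 g
coconut milk: (3 cup + 11 tbsp = 3.6875 cup) × 12/5 × 240 mL/cup = 2124 mL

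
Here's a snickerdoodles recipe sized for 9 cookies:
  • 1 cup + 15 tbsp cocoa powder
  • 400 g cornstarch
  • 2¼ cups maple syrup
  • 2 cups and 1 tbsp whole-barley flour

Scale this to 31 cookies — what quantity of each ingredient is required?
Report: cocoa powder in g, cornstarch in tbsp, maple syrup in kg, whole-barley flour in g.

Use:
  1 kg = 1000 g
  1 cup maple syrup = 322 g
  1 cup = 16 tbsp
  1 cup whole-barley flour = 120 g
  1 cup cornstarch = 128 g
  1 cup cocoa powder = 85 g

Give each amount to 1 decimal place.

cocoa powder: 567.3 g; cornstarch: 172.2 tbsp; maple syrup: 2.5 kg; whole-barley flour: 852.5 g

Scaling factor: 31/9.
cocoa powder: (1 cup + 15 tbsp = 1.9375 cup) × 31/9 × 85 g/cup ≈ 567.3 g
cornstarch: 400 g × 31/9 ÷ 128 g/cup × 16 tbsp/cup ≈ 172.2 tbsp
maple syrup: 2.25 cup × 31/9 × 322 g/cup ÷ 1000 g/kg ≈ 2.5 kg
whole-barley flour: (2 cup + 1 tbsp = 2.0625 cup) × 31/9 × 120 g/cup = 852.5 g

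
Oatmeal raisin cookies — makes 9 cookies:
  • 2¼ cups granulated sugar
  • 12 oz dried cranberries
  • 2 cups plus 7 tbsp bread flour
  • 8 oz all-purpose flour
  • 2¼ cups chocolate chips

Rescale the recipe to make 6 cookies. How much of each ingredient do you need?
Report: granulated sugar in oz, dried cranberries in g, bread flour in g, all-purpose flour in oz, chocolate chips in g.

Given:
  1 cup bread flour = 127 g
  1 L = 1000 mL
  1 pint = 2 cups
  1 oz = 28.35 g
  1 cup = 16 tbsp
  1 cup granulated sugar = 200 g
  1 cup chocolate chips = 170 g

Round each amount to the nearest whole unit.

Scaling factor: 6/9 = 2/3.
granulated sugar: 2.25 cup × 2/3 × 200 g/cup ÷ 28.35 g/oz ≈ 11 oz
dried cranberries: 12 oz × 2/3 × 28.35 g/oz ≈ 227 g
bread flour: (2 cup + 7 tbsp = 2.4375 cup) × 2/3 × 127 g/cup ≈ 206 g
all-purpose flour: 8 oz × 2/3 ≈ 5 oz
chocolate chips: 2.25 cup × 2/3 × 170 g/cup = 255 g

granulated sugar: 11 oz; dried cranberries: 227 g; bread flour: 206 g; all-purpose flour: 5 oz; chocolate chips: 255 g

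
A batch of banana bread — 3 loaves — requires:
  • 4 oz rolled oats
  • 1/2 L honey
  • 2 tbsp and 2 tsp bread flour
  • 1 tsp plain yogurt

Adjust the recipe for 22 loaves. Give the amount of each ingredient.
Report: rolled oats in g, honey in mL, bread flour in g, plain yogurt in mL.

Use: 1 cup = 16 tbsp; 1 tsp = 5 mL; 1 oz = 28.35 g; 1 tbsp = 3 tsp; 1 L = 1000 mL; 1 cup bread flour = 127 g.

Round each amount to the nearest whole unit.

Scaling factor: 22/3.
rolled oats: 4 oz × 22/3 × 28.35 g/oz ≈ 832 g
honey: 0.5 L × 22/3 × 1000 mL/L ≈ 3667 mL
bread flour: (2 tbsp + 2 tsp = 8/3 tbsp) × 22/3 ÷ 16 tbsp/cup × 127 g/cup ≈ 155 g
plain yogurt: 1 tsp × 22/3 × 5 mL/tsp ≈ 37 mL

rolled oats: 832 g; honey: 3667 mL; bread flour: 155 g; plain yogurt: 37 mL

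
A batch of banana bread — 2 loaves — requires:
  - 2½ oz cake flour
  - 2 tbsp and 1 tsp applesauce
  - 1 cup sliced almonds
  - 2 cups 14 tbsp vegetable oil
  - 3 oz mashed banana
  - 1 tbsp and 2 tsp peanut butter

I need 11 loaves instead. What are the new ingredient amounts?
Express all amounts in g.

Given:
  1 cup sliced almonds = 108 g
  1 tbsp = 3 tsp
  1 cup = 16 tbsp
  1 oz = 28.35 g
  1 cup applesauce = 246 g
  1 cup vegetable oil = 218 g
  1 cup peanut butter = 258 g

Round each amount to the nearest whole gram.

cake flour: 390 g; applesauce: 197 g; sliced almonds: 594 g; vegetable oil: 3447 g; mashed banana: 468 g; peanut butter: 148 g

Scaling factor: 11/2 = 5.5.
cake flour: 2.5 oz × 11/2 × 28.35 g/oz ≈ 390 g
applesauce: (2 tbsp + 1 tsp = 7/3 tbsp) × 11/2 ÷ 16 tbsp/cup × 246 g/cup ≈ 197 g
sliced almonds: 1 cup × 11/2 × 108 g/cup = 594 g
vegetable oil: (2 cup + 14 tbsp = 2.875 cup) × 11/2 × 218 g/cup ≈ 3447 g
mashed banana: 3 oz × 11/2 × 28.35 g/oz ≈ 468 g
peanut butter: (1 tbsp + 2 tsp = 5/3 tbsp) × 11/2 ÷ 16 tbsp/cup × 258 g/cup ≈ 148 g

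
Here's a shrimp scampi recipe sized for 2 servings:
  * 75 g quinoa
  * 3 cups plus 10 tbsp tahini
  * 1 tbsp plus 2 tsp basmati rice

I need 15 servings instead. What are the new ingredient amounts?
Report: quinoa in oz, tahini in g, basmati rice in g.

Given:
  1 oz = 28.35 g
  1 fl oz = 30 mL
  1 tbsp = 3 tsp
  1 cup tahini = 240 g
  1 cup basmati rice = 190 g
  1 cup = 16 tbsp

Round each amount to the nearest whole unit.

Scaling factor: 15/2 = 7.5.
quinoa: 75 g × 15/2 ÷ 28.35 g/oz ≈ 20 oz
tahini: (3 cup + 10 tbsp = 3.625 cup) × 15/2 × 240 g/cup = 6525 g
basmati rice: (1 tbsp + 2 tsp = 5/3 tbsp) × 15/2 ÷ 16 tbsp/cup × 190 g/cup ≈ 148 g

quinoa: 20 oz; tahini: 6525 g; basmati rice: 148 g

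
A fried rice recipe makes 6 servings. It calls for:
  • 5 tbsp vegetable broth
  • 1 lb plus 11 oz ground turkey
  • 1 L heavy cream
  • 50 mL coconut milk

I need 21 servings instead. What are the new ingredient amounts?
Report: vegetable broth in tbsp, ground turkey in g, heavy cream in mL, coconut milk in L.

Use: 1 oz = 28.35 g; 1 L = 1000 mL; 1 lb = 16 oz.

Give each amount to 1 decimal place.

vegetable broth: 17.5 tbsp; ground turkey: 2679.1 g; heavy cream: 3500.0 mL; coconut milk: 0.2 L

Scaling factor: 21/6 = 7/2 = 3.5.
vegetable broth: 5 tbsp × 7/2 = 17.5 tbsp
ground turkey: (1 lb + 11 oz = 1.6875 lb) × 7/2 × 16 oz/lb × 28.35 g/oz ≈ 2679.1 g
heavy cream: 1 L × 7/2 × 1000 mL/L = 3500.0 mL
coconut milk: 50 mL × 7/2 ÷ 1000 mL/L ≈ 0.2 L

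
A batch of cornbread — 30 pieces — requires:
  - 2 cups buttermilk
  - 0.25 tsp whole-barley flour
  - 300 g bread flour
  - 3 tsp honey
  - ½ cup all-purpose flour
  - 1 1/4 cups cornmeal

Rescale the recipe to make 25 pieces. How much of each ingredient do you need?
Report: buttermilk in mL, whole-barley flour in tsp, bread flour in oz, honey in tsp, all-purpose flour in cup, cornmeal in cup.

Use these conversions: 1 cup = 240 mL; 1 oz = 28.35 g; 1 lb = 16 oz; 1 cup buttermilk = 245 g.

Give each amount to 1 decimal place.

buttermilk: 400.0 mL; whole-barley flour: 0.2 tsp; bread flour: 8.8 oz; honey: 2.5 tsp; all-purpose flour: 0.4 cup; cornmeal: 1.0 cup

Scaling factor: 25/30 = 5/6.
buttermilk: 2 cup × 5/6 × 240 mL/cup = 400.0 mL
whole-barley flour: 0.25 tsp × 5/6 ≈ 0.2 tsp
bread flour: 300 g × 5/6 ÷ 28.35 g/oz ≈ 8.8 oz
honey: 3 tsp × 5/6 = 2.5 tsp
all-purpose flour: 0.5 cup × 5/6 ≈ 0.4 cup
cornmeal: 1.25 cup × 5/6 ≈ 1.0 cup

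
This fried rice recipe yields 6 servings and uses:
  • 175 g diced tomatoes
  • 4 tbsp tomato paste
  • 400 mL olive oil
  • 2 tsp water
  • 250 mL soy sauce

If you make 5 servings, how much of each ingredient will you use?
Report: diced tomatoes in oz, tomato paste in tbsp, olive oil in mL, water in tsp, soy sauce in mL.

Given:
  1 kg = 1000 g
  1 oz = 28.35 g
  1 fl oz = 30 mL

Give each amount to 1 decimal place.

Scaling factor: 5/6.
diced tomatoes: 175 g × 5/6 ÷ 28.35 g/oz ≈ 5.1 oz
tomato paste: 4 tbsp × 5/6 ≈ 3.3 tbsp
olive oil: 400 mL × 5/6 ≈ 333.3 mL
water: 2 tsp × 5/6 ≈ 1.7 tsp
soy sauce: 250 mL × 5/6 ≈ 208.3 mL

diced tomatoes: 5.1 oz; tomato paste: 3.3 tbsp; olive oil: 333.3 mL; water: 1.7 tsp; soy sauce: 208.3 mL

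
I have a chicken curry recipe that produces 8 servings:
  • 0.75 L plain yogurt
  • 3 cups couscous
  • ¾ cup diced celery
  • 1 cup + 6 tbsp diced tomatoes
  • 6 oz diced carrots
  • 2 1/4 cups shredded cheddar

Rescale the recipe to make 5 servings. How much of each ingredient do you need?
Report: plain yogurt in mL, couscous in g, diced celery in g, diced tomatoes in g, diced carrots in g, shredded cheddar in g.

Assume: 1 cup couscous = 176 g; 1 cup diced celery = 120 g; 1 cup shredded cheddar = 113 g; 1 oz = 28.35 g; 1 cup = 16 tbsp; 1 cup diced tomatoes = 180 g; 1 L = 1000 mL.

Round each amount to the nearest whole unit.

Scaling factor: 5/8 = 0.625.
plain yogurt: 0.75 L × 5/8 × 1000 mL/L ≈ 469 mL
couscous: 3 cup × 5/8 × 176 g/cup = 330 g
diced celery: 0.75 cup × 5/8 × 120 g/cup ≈ 56 g
diced tomatoes: (1 cup + 6 tbsp = 1.375 cup) × 5/8 × 180 g/cup ≈ 155 g
diced carrots: 6 oz × 5/8 × 28.35 g/oz ≈ 106 g
shredded cheddar: 2.25 cup × 5/8 × 113 g/cup ≈ 159 g

plain yogurt: 469 mL; couscous: 330 g; diced celery: 56 g; diced tomatoes: 155 g; diced carrots: 106 g; shredded cheddar: 159 g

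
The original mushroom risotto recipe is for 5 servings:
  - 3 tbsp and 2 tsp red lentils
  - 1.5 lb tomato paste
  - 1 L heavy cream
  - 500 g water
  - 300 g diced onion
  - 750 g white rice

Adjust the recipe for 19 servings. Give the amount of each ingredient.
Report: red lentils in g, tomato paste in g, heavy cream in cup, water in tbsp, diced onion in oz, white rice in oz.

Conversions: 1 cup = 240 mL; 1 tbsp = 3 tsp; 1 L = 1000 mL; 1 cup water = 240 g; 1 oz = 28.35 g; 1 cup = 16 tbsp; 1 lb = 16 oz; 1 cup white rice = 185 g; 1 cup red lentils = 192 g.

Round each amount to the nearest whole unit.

Scaling factor: 19/5 = 3.8.
red lentils: (3 tbsp + 2 tsp = 11/3 tbsp) × 19/5 ÷ 16 tbsp/cup × 192 g/cup ≈ 167 g
tomato paste: 1.5 lb × 19/5 × 16 oz/lb × 28.35 g/oz ≈ 2586 g
heavy cream: 1 L × 19/5 × 1000 mL/L ÷ 240 mL/cup ≈ 16 cup
water: 500 g × 19/5 ÷ 240 g/cup × 16 tbsp/cup ≈ 127 tbsp
diced onion: 300 g × 19/5 ÷ 28.35 g/oz ≈ 40 oz
white rice: 750 g × 19/5 ÷ 28.35 g/oz ≈ 101 oz

red lentils: 167 g; tomato paste: 2586 g; heavy cream: 16 cup; water: 127 tbsp; diced onion: 40 oz; white rice: 101 oz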